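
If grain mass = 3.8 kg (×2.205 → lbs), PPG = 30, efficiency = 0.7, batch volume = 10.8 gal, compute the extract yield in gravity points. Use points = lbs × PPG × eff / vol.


lbs = 3.8 × 2.205 = 8.3790
points = 8.3790 × 30 × 0.7 / 10.8

16.2925 points


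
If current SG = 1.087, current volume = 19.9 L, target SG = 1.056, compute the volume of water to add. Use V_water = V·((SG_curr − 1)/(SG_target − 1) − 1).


V_water = 19.9·((1.087 − 1)/(1.056 − 1) − 1)

11.0161 L


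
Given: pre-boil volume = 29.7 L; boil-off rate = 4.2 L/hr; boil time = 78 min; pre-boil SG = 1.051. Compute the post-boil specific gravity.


V_post = V_pre − rate·(t/60);  SG_post = 1 + (SG_pre−1)·V_pre/V_post
V_post = 29.7 − 4.2·(78/60) = 24.2400
SG_post = 1 + (1.051 − 1)·29.7/24.2400

1.0625


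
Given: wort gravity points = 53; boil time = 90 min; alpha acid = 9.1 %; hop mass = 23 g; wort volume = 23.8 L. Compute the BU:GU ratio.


U = 1.65·0.000125^(GP/1000)·(1−e^(−0.04t))/4.15;  IBU = (α/100)·m·U·1000/V;  BU:GU = IBU/GP
U = 1.65·0.000125^(53/1000)·(1−e^(−0.04·90))/4.15 = 0.2402
IBU = (9.1/100)·23·0.2402·1000/23.8 = 21.1219
BU:GU = 21.1219/53

0.3985


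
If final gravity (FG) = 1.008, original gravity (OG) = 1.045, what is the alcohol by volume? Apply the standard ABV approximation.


ABV = (OG − FG) · 131.25
ABV = (1.045 − 1.008) · 131.25

4.8562 % ABV


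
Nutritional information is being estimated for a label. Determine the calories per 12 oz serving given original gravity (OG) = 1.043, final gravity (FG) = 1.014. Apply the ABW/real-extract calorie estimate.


ABW = (OG−FG)·131.25·0.79/FG;  °P = 259 − 259/SG (for OG→OE and FG→AE);  RE = 0.1808·OE + 0.8192·AE;  Cal = (6.9·ABW + 4·(RE−0.1))·FG·3.55
ABW = (1.043 − 1.014)·131.25·0.79/1.014 = 2.9654
OE = 259 − 259/1.043 = 10.6779 °P
AE = 259 − 259/1.014 = 3.5759 °P
RE = 0.1808·10.6779 + 0.8192·3.5759 = 4.8600 °P
Cal = (6.9·2.9654 + 4·(4.8600−0.1))·1.014·3.55

142.1927 kcal


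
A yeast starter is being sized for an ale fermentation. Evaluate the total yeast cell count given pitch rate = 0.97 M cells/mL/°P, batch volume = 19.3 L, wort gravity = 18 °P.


cells (billions) = rate · V_L · °P
cells = 0.97 · 19.3 · 18

336.9780 billion cells


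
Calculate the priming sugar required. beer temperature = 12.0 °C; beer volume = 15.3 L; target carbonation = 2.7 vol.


residual = 14.695·(0.01821 + 0.09011·e^(−0.04·T));  sugar = (target − residual)·4.0·V
residual = 14.695·(0.01821 + 0.09011·e^(−0.04·12.0)) = 1.0870
sugar = (2.7 − 1.0870)·4.0·15.3

98.7175 g


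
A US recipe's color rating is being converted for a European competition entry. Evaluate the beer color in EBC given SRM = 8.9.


EBC = SRM · 1.97
EBC = 8.9 · 1.97

17.5330 EBC


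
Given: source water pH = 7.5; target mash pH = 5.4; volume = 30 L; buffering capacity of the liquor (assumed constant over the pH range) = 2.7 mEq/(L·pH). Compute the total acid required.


acid = buffering capacity · (pH_source − pH_target) · V
acid = 2.7 · (7.5 − 5.4) · 30

170.1000 mEq


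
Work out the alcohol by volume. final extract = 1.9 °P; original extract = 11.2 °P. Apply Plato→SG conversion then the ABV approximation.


SG = 259/(259 − P);  ABV = (OG − FG)·131.25
OG = 259/(259 − 11.2) = 1.0452
FG = 259/(259 − 1.9) = 1.0074
ABV = (1.0452 − 1.0074)·131.25

4.9623 % ABV


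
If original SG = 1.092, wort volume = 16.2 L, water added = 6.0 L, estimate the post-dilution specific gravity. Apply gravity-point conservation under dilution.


SG_new = 1 + (SG_old − 1)·V_old/(V_old + V_water)
pts = (1.092 − 1)·1000·16.2/(16.2 + 6.0) = 67.1351
SG_new = 1 + 67.1351/1000

1.0671


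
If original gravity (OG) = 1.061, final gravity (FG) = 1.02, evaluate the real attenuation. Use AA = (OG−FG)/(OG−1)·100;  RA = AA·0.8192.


AA = (1.061 − 1.02)/(1.061 − 1)·100 = 67.2131
RA = 67.2131·0.8192

55.0610 %


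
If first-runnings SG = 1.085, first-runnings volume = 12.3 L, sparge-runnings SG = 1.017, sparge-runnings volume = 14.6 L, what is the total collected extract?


total = Σ (SG_i − 1)·1000·V_i
first = (1.085 − 1)·1000·12.3 = 1045.5000
sparge = (1.017 − 1)·1000·14.6 = 248.2000
total = 1045.5000 + 248.2000

1293.7000 gravity·L


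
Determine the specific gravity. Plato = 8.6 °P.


SG = 259/(259 − P)
SG = 259/(259 − 8.6)

1.0343


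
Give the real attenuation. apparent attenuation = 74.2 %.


RA = AA · 0.8192
RA = 74.2 · 0.8192

60.7846 %


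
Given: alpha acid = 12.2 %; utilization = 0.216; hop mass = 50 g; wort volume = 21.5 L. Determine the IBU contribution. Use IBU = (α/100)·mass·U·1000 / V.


IBU = (12.2/100)·50·0.216·1000 / 21.5

61.2837 IBU


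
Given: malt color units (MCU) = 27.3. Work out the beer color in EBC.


SRM = 1.4922·MCU^0.6859;  EBC = SRM·1.97
SRM = 1.4922·27.3^0.6859 = 14.4175
EBC = 14.4175·1.97

28.4025 EBC


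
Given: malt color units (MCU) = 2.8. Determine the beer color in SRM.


SRM = 1.4922 · MCU^0.6859
SRM = 1.4922 · 2.8^0.6859

3.0237 SRM


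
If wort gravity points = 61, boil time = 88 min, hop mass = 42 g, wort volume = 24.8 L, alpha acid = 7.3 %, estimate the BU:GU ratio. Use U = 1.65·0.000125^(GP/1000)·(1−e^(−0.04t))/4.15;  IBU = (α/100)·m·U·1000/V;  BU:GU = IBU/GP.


U = 1.65·0.000125^(61/1000)·(1−e^(−0.04·88))/4.15 = 0.2230
IBU = (7.3/100)·42·0.2230·1000/24.8 = 27.5689
BU:GU = 27.5689/61

0.4519


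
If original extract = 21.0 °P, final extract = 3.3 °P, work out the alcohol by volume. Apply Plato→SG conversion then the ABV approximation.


SG = 259/(259 − P);  ABV = (OG − FG)·131.25
OG = 259/(259 − 21.0) = 1.0882
FG = 259/(259 − 3.3) = 1.0129
ABV = (1.0882 − 1.0129)·131.25

9.8870 % ABV


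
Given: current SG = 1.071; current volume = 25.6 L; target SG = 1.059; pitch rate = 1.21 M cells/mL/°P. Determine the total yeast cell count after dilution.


V_w = V·((SG_c−1)/(SG_t−1)−1);  °P = 259 − 259/SG_t;  cells = rate·(V+V_w)·°P
V_w = 25.6·((1.071−1)/(1.059−1)−1) = 5.2068
V_final = 25.6 + 5.2068 = 30.8068
°P = 259 − 259/1.059 = 14.4297
cells = 1.21·30.8068·14.4297

537.8826 billion cells


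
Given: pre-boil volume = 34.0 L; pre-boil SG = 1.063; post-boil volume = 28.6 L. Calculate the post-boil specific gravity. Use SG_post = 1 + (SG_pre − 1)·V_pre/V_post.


pts_pre = (1.063 − 1)·1000 = 63.0000
pts_post = 63.0000·34.0/28.6 = 74.8951
SG_post = 1 + 74.8951/1000

1.0749


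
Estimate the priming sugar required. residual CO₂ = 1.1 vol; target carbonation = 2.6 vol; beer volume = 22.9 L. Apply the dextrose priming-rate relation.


sugar = (target − residual)·4.0·V
sugar = (2.6 − 1.1)·4.0·22.9

137.4000 g


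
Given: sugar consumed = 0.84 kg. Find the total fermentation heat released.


Q = m_sugar · 590 kJ/kg
Q = 0.84 · 590

495.6000 kJ


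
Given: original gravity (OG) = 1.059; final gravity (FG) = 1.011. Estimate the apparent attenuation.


AA = (OG − FG)/(OG − 1) · 100
AA = (1.059 − 1.011)/(1.059 − 1) · 100

81.3559 %


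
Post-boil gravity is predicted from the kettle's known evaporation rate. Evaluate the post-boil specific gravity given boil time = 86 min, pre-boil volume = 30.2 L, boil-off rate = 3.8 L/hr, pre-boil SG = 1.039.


V_post = V_pre − rate·(t/60);  SG_post = 1 + (SG_pre−1)·V_pre/V_post
V_post = 30.2 − 3.8·(86/60) = 24.7533
SG_post = 1 + (1.039 − 1)·30.2/24.7533

1.0476


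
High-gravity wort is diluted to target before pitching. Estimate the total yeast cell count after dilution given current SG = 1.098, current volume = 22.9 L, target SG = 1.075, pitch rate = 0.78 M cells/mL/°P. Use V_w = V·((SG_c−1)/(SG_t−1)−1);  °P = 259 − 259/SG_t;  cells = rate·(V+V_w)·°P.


V_w = 22.9·((1.098−1)/(1.075−1)−1) = 7.0227
V_final = 22.9 + 7.0227 = 29.9227
°P = 259 − 259/1.075 = 18.0698
cells = 0.78·29.9227·18.0698

421.7426 billion cells


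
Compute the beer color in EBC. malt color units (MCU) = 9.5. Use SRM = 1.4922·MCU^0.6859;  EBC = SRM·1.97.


SRM = 1.4922·9.5^0.6859 = 6.9895
EBC = 6.9895·1.97

13.7694 EBC


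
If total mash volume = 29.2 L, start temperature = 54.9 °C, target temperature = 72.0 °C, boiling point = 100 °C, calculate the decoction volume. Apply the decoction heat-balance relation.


V_dec = V_total·(T_target − T_start)/(T_boil − T_start)
V_dec = 29.2·(72.0 − 54.9)/(100 − 54.9)

11.0714 L


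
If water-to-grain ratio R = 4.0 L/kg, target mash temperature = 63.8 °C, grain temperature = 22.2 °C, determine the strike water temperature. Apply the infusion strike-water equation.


T_strike = (0.41/R)·(T_mash − T_grain) + T_mash
T_strike = (0.41/4.0)·(63.8 − 22.2) + 63.8

68.0640 °C


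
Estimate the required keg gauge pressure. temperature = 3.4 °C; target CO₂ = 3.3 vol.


psi = vols/(0.01821 + 0.09011·e^(−0.04·T)) − 14.695
psi = 3.3/(0.01821 + 0.09011·e^(−0.04·3.4)) − 14.695

19.3741 psi


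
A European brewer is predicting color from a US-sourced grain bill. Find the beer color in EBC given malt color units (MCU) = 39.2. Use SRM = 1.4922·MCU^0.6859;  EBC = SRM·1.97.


SRM = 1.4922·39.2^0.6859 = 18.4783
EBC = 18.4783·1.97

36.4022 EBC


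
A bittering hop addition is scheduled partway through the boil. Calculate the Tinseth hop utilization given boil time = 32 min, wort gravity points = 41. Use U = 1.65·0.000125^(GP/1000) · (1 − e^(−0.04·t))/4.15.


bigness = 1.65·0.000125^(41/1000) = 1.1415
boil_factor = (1 − e^(−0.04·32))/4.15 = 0.1740
U = 1.1415 · 0.1740

0.1986


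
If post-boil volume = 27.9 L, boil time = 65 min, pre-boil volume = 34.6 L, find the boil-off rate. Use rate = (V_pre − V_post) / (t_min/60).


rate = (34.6 − 27.9) / (65/60)

6.1846 L/hr


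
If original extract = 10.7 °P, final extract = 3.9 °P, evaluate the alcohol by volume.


SG = 259/(259 − P);  ABV = (OG − FG)·131.25
OG = 259/(259 − 10.7) = 1.0431
FG = 259/(259 − 3.9) = 1.0153
ABV = (1.0431 − 1.0153)·131.25

3.6494 % ABV


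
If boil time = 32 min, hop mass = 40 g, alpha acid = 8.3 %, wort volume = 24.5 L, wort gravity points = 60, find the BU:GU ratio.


U = 1.65·0.000125^(GP/1000)·(1−e^(−0.04t))/4.15;  IBU = (α/100)·m·U·1000/V;  BU:GU = IBU/GP
U = 1.65·0.000125^(60/1000)·(1−e^(−0.04·32))/4.15 = 0.1674
IBU = (8.3/100)·40·0.1674·1000/24.5 = 22.6849
BU:GU = 22.6849/60

0.3781


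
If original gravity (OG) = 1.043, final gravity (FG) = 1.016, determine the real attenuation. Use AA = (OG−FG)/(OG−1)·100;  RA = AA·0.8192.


AA = (1.043 − 1.016)/(1.043 − 1)·100 = 62.7907
RA = 62.7907·0.8192

51.4381 %


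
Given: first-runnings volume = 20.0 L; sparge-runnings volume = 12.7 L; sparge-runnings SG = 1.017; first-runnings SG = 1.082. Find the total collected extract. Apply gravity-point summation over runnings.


total = Σ (SG_i − 1)·1000·V_i
first = (1.082 − 1)·1000·20.0 = 1640.0000
sparge = (1.017 − 1)·1000·12.7 = 215.9000
total = 1640.0000 + 215.9000

1855.9000 gravity·L


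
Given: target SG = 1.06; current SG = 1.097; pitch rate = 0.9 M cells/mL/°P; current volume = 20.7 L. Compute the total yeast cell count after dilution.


V_w = V·((SG_c−1)/(SG_t−1)−1);  °P = 259 − 259/SG_t;  cells = rate·(V+V_w)·°P
V_w = 20.7·((1.097−1)/(1.06−1)−1) = 12.7650
V_final = 20.7 + 12.7650 = 33.4650
°P = 259 − 259/1.06 = 14.6604
cells = 0.9·33.4650·14.6604

441.5486 billion cells


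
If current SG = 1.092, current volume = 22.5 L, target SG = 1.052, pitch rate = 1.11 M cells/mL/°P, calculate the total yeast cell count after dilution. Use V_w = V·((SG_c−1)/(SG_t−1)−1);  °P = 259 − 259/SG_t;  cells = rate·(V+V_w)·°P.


V_w = 22.5·((1.092−1)/(1.052−1)−1) = 17.3077
V_final = 22.5 + 17.3077 = 39.8077
°P = 259 − 259/1.052 = 12.8023
cells = 1.11·39.8077·12.8023

565.6885 billion cells


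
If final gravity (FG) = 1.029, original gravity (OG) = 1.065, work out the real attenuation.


AA = (OG−FG)/(OG−1)·100;  RA = AA·0.8192
AA = (1.065 − 1.029)/(1.065 − 1)·100 = 55.3846
RA = 55.3846·0.8192

45.3711 %


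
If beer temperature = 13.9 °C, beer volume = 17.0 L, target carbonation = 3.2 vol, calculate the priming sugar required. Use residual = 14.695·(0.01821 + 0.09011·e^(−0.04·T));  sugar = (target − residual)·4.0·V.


residual = 14.695·(0.01821 + 0.09011·e^(−0.04·13.9)) = 1.0270
sugar = (3.2 − 1.0270)·4.0·17.0

147.7638 g


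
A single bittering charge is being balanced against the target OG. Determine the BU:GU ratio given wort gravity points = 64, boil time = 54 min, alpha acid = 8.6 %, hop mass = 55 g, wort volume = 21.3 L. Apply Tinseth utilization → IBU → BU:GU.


U = 1.65·0.000125^(GP/1000)·(1−e^(−0.04t))/4.15;  IBU = (α/100)·m·U·1000/V;  BU:GU = IBU/GP
U = 1.65·0.000125^(64/1000)·(1−e^(−0.04·54))/4.15 = 0.1979
IBU = (8.6/100)·55·0.1979·1000/21.3 = 43.9444
BU:GU = 43.9444/64

0.6866


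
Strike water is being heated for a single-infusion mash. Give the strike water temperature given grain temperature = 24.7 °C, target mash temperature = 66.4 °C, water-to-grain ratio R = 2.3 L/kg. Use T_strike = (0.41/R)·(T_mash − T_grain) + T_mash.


T_strike = (0.41/2.3)·(66.4 − 24.7) + 66.4

73.8335 °C


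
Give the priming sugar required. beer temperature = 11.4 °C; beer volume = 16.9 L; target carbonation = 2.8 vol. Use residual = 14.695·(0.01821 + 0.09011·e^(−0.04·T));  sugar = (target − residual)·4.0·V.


residual = 14.695·(0.01821 + 0.09011·e^(−0.04·11.4)) = 1.1069
sugar = (2.8 − 1.1069)·4.0·16.9

114.4555 g


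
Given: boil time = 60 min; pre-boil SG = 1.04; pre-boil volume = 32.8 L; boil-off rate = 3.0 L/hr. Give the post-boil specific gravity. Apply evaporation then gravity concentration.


V_post = V_pre − rate·(t/60);  SG_post = 1 + (SG_pre−1)·V_pre/V_post
V_post = 32.8 − 3.0·(60/60) = 29.8000
SG_post = 1 + (1.04 − 1)·32.8/29.8000

1.0440


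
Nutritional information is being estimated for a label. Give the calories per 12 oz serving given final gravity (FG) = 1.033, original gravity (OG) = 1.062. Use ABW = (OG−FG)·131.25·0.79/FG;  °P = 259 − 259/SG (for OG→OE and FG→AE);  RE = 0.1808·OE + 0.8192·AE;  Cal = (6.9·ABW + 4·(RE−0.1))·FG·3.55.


ABW = (1.062 − 1.033)·131.25·0.79/1.033 = 2.9109
OE = 259 − 259/1.062 = 15.1205 °P
AE = 259 − 259/1.033 = 8.2740 °P
RE = 0.1808·15.1205 + 0.8192·8.2740 = 9.5118 °P
Cal = (6.9·2.9109 + 4·(9.5118−0.1))·1.033·3.55

211.7131 kcal


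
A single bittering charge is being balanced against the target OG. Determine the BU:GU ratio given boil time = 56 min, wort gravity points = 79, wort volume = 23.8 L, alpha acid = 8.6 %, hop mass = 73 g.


U = 1.65·0.000125^(GP/1000)·(1−e^(−0.04t))/4.15;  IBU = (α/100)·m·U·1000/V;  BU:GU = IBU/GP
U = 1.65·0.000125^(79/1000)·(1−e^(−0.04·56))/4.15 = 0.1747
IBU = (8.6/100)·73·0.1747·1000/23.8 = 46.0735
BU:GU = 46.0735/79

0.5832


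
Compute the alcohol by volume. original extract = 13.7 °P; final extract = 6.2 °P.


SG = 259/(259 − P);  ABV = (OG − FG)·131.25
OG = 259/(259 − 13.7) = 1.0558
FG = 259/(259 − 6.2) = 1.0245
ABV = (1.0558 − 1.0245)·131.25

4.1114 % ABV


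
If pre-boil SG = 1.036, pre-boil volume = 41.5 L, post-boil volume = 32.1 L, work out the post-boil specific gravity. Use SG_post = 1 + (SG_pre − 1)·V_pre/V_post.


pts_pre = (1.036 − 1)·1000 = 36.0000
pts_post = 36.0000·41.5/32.1 = 46.5421
SG_post = 1 + 46.5421/1000

1.0465


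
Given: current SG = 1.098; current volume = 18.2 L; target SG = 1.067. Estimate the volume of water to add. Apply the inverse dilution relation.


V_water = V·((SG_curr − 1)/(SG_target − 1) − 1)
V_water = 18.2·((1.098 − 1)/(1.067 − 1) − 1)

8.4209 L


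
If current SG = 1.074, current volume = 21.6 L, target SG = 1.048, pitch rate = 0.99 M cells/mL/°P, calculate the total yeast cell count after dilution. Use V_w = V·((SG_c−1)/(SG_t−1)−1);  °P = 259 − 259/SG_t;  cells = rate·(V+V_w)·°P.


V_w = 21.6·((1.074−1)/(1.048−1)−1) = 11.7000
V_final = 21.6 + 11.7000 = 33.3000
°P = 259 − 259/1.048 = 11.8626
cells = 0.99·33.3000·11.8626

391.0742 billion cells


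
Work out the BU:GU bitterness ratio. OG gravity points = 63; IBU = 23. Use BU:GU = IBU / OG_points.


BU:GU = 23 / 63

0.3651


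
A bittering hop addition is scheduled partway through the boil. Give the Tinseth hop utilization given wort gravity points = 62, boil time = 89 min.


U = 1.65·0.000125^(GP/1000) · (1 − e^(−0.04·t))/4.15
bigness = 1.65·0.000125^(62/1000) = 0.9451
boil_factor = (1 − e^(−0.04·89))/4.15 = 0.2341
U = 0.9451 · 0.2341

0.2213


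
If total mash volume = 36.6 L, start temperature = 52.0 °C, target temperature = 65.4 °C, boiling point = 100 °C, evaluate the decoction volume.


V_dec = V_total·(T_target − T_start)/(T_boil − T_start)
V_dec = 36.6·(65.4 − 52.0)/(100 − 52.0)

10.2175 L


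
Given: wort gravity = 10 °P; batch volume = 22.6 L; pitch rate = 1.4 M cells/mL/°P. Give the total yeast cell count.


cells (billions) = rate · V_L · °P
cells = 1.4 · 22.6 · 10

316.4000 billion cells


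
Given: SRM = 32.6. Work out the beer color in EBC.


EBC = SRM · 1.97
EBC = 32.6 · 1.97

64.2220 EBC


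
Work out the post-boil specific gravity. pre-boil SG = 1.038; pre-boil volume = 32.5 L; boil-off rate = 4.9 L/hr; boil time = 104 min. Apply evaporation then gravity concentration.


V_post = V_pre − rate·(t/60);  SG_post = 1 + (SG_pre−1)·V_pre/V_post
V_post = 32.5 − 4.9·(104/60) = 24.0067
SG_post = 1 + (1.038 − 1)·32.5/24.0067

1.0514


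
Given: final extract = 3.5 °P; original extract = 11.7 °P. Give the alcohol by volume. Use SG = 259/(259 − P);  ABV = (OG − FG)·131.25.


OG = 259/(259 − 11.7) = 1.0473
FG = 259/(259 − 3.5) = 1.0137
ABV = (1.0473 − 1.0137)·131.25

4.4116 % ABV


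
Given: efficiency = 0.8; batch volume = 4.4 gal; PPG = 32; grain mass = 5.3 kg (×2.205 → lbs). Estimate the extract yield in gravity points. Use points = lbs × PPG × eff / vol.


lbs = 5.3 × 2.205 = 11.6865
points = 11.6865 × 32 × 0.8 / 4.4

67.9942 points


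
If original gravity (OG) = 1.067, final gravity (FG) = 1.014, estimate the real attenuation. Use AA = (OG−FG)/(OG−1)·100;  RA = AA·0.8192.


AA = (1.067 − 1.014)/(1.067 − 1)·100 = 79.1045
RA = 79.1045·0.8192

64.8024 %


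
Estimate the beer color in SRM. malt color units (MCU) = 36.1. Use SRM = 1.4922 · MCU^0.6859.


SRM = 1.4922 · 36.1^0.6859

17.4631 SRM


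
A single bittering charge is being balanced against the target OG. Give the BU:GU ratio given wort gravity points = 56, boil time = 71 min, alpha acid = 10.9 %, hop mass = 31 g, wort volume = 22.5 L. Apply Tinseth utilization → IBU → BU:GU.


U = 1.65·0.000125^(GP/1000)·(1−e^(−0.04t))/4.15;  IBU = (α/100)·m·U·1000/V;  BU:GU = IBU/GP
U = 1.65·0.000125^(56/1000)·(1−e^(−0.04·71))/4.15 = 0.2263
IBU = (10.9/100)·31·0.2263·1000/22.5 = 33.9878
BU:GU = 33.9878/56

0.6069


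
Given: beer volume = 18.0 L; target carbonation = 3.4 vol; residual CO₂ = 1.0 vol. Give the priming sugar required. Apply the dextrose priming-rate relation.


sugar = (target − residual)·4.0·V
sugar = (3.4 − 1.0)·4.0·18.0

172.8000 g


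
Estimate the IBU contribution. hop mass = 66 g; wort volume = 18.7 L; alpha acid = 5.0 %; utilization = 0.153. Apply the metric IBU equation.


IBU = (α/100)·mass·U·1000 / V
IBU = (5.0/100)·66·0.153·1000 / 18.7

27.0000 IBU


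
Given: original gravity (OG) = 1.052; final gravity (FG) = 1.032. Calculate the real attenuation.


AA = (OG−FG)/(OG−1)·100;  RA = AA·0.8192
AA = (1.052 − 1.032)/(1.052 − 1)·100 = 38.4615
RA = 38.4615·0.8192

31.5077 %


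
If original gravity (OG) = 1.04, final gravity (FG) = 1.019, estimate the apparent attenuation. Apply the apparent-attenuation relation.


AA = (OG − FG)/(OG − 1) · 100
AA = (1.04 − 1.019)/(1.04 − 1) · 100

52.5000 %


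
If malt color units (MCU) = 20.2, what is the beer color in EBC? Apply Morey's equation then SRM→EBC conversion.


SRM = 1.4922·MCU^0.6859;  EBC = SRM·1.97
SRM = 1.4922·20.2^0.6859 = 11.7265
EBC = 11.7265·1.97

23.1012 EBC


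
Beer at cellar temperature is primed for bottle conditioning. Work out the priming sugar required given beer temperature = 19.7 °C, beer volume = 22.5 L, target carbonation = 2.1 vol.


residual = 14.695·(0.01821 + 0.09011·e^(−0.04·T));  sugar = (target − residual)·4.0·V
residual = 14.695·(0.01821 + 0.09011·e^(−0.04·19.7)) = 0.8698
sugar = (2.1 − 0.8698)·4.0·22.5

110.7211 g


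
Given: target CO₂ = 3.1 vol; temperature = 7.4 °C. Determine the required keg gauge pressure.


psi = vols/(0.01821 + 0.09011·e^(−0.04·T)) − 14.695
psi = 3.1/(0.01821 + 0.09011·e^(−0.04·7.4)) − 14.695

21.6760 psi


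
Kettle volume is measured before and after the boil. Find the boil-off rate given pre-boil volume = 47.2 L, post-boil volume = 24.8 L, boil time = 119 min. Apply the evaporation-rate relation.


rate = (V_pre − V_post) / (t_min/60)
rate = (47.2 − 24.8) / (119/60)

11.2941 L/hr


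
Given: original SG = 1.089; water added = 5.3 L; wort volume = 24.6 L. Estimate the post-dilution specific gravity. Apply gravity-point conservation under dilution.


SG_new = 1 + (SG_old − 1)·V_old/(V_old + V_water)
pts = (1.089 − 1)·1000·24.6/(24.6 + 5.3) = 73.2241
SG_new = 1 + 73.2241/1000

1.0732


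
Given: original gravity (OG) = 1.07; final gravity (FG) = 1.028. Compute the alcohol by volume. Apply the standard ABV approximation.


ABV = (OG − FG) · 131.25
ABV = (1.07 − 1.028) · 131.25

5.5125 % ABV


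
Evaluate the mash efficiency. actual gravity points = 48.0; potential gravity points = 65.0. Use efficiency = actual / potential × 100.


efficiency = 48.0 / 65.0 × 100

73.8462 %


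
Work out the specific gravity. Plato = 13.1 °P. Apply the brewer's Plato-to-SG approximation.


SG = 259/(259 − P)
SG = 259/(259 − 13.1)

1.0533


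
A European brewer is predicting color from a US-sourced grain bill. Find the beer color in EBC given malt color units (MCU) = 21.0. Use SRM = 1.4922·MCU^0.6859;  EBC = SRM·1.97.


SRM = 1.4922·21.0^0.6859 = 12.0431
EBC = 12.0431·1.97

23.7249 EBC


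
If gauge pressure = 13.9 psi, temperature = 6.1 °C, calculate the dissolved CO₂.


vols = (P + 14.695)·(0.01821 + 0.09011·e^(−0.04·T))
vols = (13.9 + 14.695)·(0.01821 + 0.09011·e^(−0.04·6.1))

2.5395 volumes


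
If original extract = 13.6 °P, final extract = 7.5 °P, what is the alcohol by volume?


SG = 259/(259 − P);  ABV = (OG − FG)·131.25
OG = 259/(259 − 13.6) = 1.0554
FG = 259/(259 − 7.5) = 1.0298
ABV = (1.0554 − 1.0298)·131.25

3.3598 % ABV


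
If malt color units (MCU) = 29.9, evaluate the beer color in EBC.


SRM = 1.4922·MCU^0.6859;  EBC = SRM·1.97
SRM = 1.4922·29.9^0.6859 = 15.3458
EBC = 15.3458·1.97

30.2313 EBC


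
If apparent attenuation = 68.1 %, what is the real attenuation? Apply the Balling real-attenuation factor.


RA = AA · 0.8192
RA = 68.1 · 0.8192

55.7875 %


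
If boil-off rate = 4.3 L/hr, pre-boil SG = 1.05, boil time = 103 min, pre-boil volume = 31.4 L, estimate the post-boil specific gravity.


V_post = V_pre − rate·(t/60);  SG_post = 1 + (SG_pre−1)·V_pre/V_post
V_post = 31.4 − 4.3·(103/60) = 24.0183
SG_post = 1 + (1.05 − 1)·31.4/24.0183

1.0654


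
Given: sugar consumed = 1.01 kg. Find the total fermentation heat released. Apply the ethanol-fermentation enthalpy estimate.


Q = m_sugar · 590 kJ/kg
Q = 1.01 · 590

595.9000 kJ


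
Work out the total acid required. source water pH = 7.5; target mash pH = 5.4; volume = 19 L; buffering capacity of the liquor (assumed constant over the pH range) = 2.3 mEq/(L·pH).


acid = buffering capacity · (pH_source − pH_target) · V
acid = 2.3 · (7.5 − 5.4) · 19

91.7700 mEq


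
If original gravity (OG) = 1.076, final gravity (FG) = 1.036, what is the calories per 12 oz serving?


ABW = (OG−FG)·131.25·0.79/FG;  °P = 259 − 259/SG (for OG→OE and FG→AE);  RE = 0.1808·OE + 0.8192·AE;  Cal = (6.9·ABW + 4·(RE−0.1))·FG·3.55
ABW = (1.076 − 1.036)·131.25·0.79/1.036 = 4.0034
OE = 259 − 259/1.076 = 18.2937 °P
AE = 259 − 259/1.036 = 9.0000 °P
RE = 0.1808·18.2937 + 0.8192·9.0000 = 10.6803 °P
Cal = (6.9·4.0034 + 4·(10.6803−0.1))·1.036·3.55

257.2419 kcal


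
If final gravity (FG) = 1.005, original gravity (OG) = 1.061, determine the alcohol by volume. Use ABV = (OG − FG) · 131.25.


ABV = (1.061 − 1.005) · 131.25

7.3500 % ABV


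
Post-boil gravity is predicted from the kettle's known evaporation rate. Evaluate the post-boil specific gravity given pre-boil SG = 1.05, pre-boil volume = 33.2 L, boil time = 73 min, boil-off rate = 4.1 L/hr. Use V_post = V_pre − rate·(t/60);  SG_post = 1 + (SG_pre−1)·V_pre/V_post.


V_post = 33.2 − 4.1·(73/60) = 28.2117
SG_post = 1 + (1.05 − 1)·33.2/28.2117

1.0588


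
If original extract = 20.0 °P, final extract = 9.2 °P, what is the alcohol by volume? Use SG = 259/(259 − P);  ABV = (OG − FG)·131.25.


OG = 259/(259 − 20.0) = 1.0837
FG = 259/(259 − 9.2) = 1.0368
ABV = (1.0837 − 1.0368)·131.25

6.1494 % ABV


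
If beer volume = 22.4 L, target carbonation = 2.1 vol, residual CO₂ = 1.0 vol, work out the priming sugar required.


sugar = (target − residual)·4.0·V
sugar = (2.1 − 1.0)·4.0·22.4

98.5600 g


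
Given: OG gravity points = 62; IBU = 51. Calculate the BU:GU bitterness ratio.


BU:GU = IBU / OG_points
BU:GU = 51 / 62

0.8226


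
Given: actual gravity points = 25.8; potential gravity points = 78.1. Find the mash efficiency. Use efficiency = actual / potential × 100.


efficiency = 25.8 / 78.1 × 100

33.0346 %


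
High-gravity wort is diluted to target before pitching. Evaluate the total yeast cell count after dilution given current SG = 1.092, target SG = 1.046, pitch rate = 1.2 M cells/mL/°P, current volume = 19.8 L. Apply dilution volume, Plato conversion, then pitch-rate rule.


V_w = V·((SG_c−1)/(SG_t−1)−1);  °P = 259 − 259/SG_t;  cells = rate·(V+V_w)·°P
V_w = 19.8·((1.092−1)/(1.046−1)−1) = 19.8000
V_final = 19.8 + 19.8000 = 39.6000
°P = 259 − 259/1.046 = 11.3901
cells = 1.2·39.6000·11.3901

541.2555 billion cells


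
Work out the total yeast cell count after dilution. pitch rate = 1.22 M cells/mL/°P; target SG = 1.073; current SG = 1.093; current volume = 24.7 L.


V_w = V·((SG_c−1)/(SG_t−1)−1);  °P = 259 − 259/SG_t;  cells = rate·(V+V_w)·°P
V_w = 24.7·((1.093−1)/(1.073−1)−1) = 6.7671
V_final = 24.7 + 6.7671 = 31.4671
°P = 259 − 259/1.073 = 17.6207
cells = 1.22·31.4671·17.6207

676.4563 billion cells


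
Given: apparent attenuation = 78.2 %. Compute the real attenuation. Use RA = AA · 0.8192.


RA = 78.2 · 0.8192

64.0614 %


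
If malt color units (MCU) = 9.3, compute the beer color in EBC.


SRM = 1.4922·MCU^0.6859;  EBC = SRM·1.97
SRM = 1.4922·9.3^0.6859 = 6.8883
EBC = 6.8883·1.97

13.5699 EBC


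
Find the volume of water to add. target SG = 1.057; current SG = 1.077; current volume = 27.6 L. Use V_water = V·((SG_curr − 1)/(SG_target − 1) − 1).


V_water = 27.6·((1.077 − 1)/(1.057 − 1) − 1)

9.6842 L


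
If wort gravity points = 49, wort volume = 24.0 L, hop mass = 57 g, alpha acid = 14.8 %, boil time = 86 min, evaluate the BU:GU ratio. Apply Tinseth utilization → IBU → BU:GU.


U = 1.65·0.000125^(GP/1000)·(1−e^(−0.04t))/4.15;  IBU = (α/100)·m·U·1000/V;  BU:GU = IBU/GP
U = 1.65·0.000125^(49/1000)·(1−e^(−0.04·86))/4.15 = 0.2478
IBU = (14.8/100)·57·0.2478·1000/24.0 = 87.0876
BU:GU = 87.0876/49

1.7773


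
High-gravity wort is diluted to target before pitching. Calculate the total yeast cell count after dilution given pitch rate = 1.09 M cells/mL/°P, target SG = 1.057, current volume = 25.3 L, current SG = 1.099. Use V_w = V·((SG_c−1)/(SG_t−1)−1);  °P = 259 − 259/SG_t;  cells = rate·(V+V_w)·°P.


V_w = 25.3·((1.099−1)/(1.057−1)−1) = 18.6421
V_final = 25.3 + 18.6421 = 43.9421
°P = 259 − 259/1.057 = 13.9669
cells = 1.09·43.9421·13.9669

668.9705 billion cells


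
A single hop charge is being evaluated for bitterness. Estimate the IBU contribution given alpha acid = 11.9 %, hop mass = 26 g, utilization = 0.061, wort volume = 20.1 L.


IBU = (α/100)·mass·U·1000 / V
IBU = (11.9/100)·26·0.061·1000 / 20.1

9.3898 IBU


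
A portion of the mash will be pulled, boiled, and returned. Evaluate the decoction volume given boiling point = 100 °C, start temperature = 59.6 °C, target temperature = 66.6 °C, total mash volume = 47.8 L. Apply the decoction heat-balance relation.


V_dec = V_total·(T_target − T_start)/(T_boil − T_start)
V_dec = 47.8·(66.6 − 59.6)/(100 − 59.6)

8.2822 L


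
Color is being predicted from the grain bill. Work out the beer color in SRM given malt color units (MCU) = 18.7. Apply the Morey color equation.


SRM = 1.4922 · MCU^0.6859
SRM = 1.4922 · 18.7^0.6859

11.1220 SRM


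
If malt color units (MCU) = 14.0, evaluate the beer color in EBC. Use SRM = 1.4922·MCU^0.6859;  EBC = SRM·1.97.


SRM = 1.4922·14.0^0.6859 = 9.1192
EBC = 9.1192·1.97

17.9648 EBC


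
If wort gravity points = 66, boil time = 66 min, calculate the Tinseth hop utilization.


U = 1.65·0.000125^(GP/1000) · (1 − e^(−0.04·t))/4.15
bigness = 1.65·0.000125^(66/1000) = 0.9118
boil_factor = (1 − e^(−0.04·66))/4.15 = 0.2238
U = 0.9118 · 0.2238

0.2040


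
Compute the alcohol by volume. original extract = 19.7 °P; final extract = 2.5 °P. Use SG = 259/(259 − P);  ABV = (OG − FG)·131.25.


OG = 259/(259 − 19.7) = 1.0823
FG = 259/(259 − 2.5) = 1.0097
ABV = (1.0823 − 1.0097)·131.25

9.5257 % ABV


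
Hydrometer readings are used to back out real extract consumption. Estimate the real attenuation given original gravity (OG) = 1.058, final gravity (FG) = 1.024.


AA = (OG−FG)/(OG−1)·100;  RA = AA·0.8192
AA = (1.058 − 1.024)/(1.058 − 1)·100 = 58.6207
RA = 58.6207·0.8192

48.0221 %


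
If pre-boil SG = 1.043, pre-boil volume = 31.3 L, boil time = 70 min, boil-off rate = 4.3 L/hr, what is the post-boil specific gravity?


V_post = V_pre − rate·(t/60);  SG_post = 1 + (SG_pre−1)·V_pre/V_post
V_post = 31.3 − 4.3·(70/60) = 26.2833
SG_post = 1 + (1.043 − 1)·31.3/26.2833

1.0512


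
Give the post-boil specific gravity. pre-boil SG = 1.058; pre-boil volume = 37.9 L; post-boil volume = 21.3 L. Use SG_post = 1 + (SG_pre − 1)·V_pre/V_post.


pts_pre = (1.058 − 1)·1000 = 58.0000
pts_post = 58.0000·37.9/21.3 = 103.2019
SG_post = 1 + 103.2019/1000

1.1032


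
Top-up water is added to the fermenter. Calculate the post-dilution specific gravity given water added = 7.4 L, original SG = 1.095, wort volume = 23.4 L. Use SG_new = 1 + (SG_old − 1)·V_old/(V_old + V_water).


pts = (1.095 − 1)·1000·23.4/(23.4 + 7.4) = 72.1753
SG_new = 1 + 72.1753/1000

1.0722


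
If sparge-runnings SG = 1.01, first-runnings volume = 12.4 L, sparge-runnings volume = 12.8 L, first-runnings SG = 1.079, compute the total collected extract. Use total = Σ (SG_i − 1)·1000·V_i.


first = (1.079 − 1)·1000·12.4 = 979.6000
sparge = (1.01 − 1)·1000·12.8 = 128.0000
total = 979.6000 + 128.0000

1107.6000 gravity·L


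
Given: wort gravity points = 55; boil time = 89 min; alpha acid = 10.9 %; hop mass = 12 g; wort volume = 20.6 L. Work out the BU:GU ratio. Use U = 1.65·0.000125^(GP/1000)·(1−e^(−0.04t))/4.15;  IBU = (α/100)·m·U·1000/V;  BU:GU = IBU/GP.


U = 1.65·0.000125^(55/1000)·(1−e^(−0.04·89))/4.15 = 0.2356
IBU = (10.9/100)·12·0.2356·1000/20.6 = 14.9615
BU:GU = 14.9615/55

0.2720


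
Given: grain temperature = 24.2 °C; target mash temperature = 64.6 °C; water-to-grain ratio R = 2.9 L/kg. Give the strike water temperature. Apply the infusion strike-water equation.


T_strike = (0.41/R)·(T_mash − T_grain) + T_mash
T_strike = (0.41/2.9)·(64.6 − 24.2) + 64.6

70.3117 °C


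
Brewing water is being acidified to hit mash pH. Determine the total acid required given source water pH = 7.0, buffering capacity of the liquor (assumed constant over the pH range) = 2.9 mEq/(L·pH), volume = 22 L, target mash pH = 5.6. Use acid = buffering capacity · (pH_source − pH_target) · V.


acid = 2.9 · (7.0 − 5.6) · 22

89.3200 mEq


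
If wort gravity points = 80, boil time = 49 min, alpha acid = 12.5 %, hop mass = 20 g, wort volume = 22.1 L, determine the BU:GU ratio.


U = 1.65·0.000125^(GP/1000)·(1−e^(−0.04t))/4.15;  IBU = (α/100)·m·U·1000/V;  BU:GU = IBU/GP
U = 1.65·0.000125^(80/1000)·(1−e^(−0.04·49))/4.15 = 0.1664
IBU = (12.5/100)·20·0.1664·1000/22.1 = 18.8279
BU:GU = 18.8279/80

0.2353


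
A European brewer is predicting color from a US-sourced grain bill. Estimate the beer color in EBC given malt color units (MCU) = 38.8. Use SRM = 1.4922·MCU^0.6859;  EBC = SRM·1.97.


SRM = 1.4922·38.8^0.6859 = 18.3488
EBC = 18.3488·1.97

36.1471 EBC


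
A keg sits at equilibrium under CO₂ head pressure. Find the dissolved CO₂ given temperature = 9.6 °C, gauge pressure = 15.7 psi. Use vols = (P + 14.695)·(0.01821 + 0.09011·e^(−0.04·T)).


vols = (15.7 + 14.695)·(0.01821 + 0.09011·e^(−0.04·9.6))

2.4190 volumes


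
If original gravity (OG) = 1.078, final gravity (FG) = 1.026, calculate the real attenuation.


AA = (OG−FG)/(OG−1)·100;  RA = AA·0.8192
AA = (1.078 − 1.026)/(1.078 − 1)·100 = 66.6667
RA = 66.6667·0.8192

54.6133 %


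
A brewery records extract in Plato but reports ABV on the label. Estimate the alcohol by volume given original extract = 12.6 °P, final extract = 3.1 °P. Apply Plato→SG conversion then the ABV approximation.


SG = 259/(259 − P);  ABV = (OG − FG)·131.25
OG = 259/(259 − 12.6) = 1.0511
FG = 259/(259 − 3.1) = 1.0121
ABV = (1.0511 − 1.0121)·131.25

5.1217 % ABV


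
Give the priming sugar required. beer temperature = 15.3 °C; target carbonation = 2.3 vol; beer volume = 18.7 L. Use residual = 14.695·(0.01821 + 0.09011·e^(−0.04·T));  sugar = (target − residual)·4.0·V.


residual = 14.695·(0.01821 + 0.09011·e^(−0.04·15.3)) = 0.9856
sugar = (2.3 − 0.9856)·4.0·18.7

98.3137 g


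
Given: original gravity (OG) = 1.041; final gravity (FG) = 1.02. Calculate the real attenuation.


AA = (OG−FG)/(OG−1)·100;  RA = AA·0.8192
AA = (1.041 − 1.02)/(1.041 − 1)·100 = 51.2195
RA = 51.2195·0.8192

41.9590 %


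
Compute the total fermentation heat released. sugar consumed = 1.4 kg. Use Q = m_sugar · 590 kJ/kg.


Q = 1.4 · 590

826.0000 kJ


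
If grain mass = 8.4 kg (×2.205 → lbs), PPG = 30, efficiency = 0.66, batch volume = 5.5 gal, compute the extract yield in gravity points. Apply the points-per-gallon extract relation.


points = lbs × PPG × eff / vol
lbs = 8.4 × 2.205 = 18.5220
points = 18.5220 × 30 × 0.66 / 5.5

66.6792 points


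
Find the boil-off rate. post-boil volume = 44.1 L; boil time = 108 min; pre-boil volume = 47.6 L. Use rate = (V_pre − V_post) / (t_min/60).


rate = (47.6 − 44.1) / (108/60)

1.9444 L/hr


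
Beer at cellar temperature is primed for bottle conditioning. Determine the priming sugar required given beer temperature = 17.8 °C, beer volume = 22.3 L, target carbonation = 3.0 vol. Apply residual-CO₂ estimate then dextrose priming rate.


residual = 14.695·(0.01821 + 0.09011·e^(−0.04·T));  sugar = (target − residual)·4.0·V
residual = 14.695·(0.01821 + 0.09011·e^(−0.04·17.8)) = 0.9173
sugar = (3.0 − 0.9173)·4.0·22.3

185.7756 g


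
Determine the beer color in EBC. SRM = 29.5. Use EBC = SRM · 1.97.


EBC = 29.5 · 1.97

58.1150 EBC


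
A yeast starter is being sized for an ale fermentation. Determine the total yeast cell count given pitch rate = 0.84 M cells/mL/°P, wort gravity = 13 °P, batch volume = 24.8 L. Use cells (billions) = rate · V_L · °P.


cells = 0.84 · 24.8 · 13

270.8160 billion cells


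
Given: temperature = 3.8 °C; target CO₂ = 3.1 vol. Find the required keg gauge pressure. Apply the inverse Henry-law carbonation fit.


psi = vols/(0.01821 + 0.09011·e^(−0.04·T)) − 14.695
psi = 3.1/(0.01821 + 0.09011·e^(−0.04·3.8)) − 14.695

17.7272 psi


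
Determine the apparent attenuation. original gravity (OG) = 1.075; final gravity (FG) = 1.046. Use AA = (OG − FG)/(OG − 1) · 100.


AA = (1.075 − 1.046)/(1.075 − 1) · 100

38.6667 %


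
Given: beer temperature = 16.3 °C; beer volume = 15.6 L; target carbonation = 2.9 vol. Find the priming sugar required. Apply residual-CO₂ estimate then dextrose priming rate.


residual = 14.695·(0.01821 + 0.09011·e^(−0.04·T));  sugar = (target − residual)·4.0·V
residual = 14.695·(0.01821 + 0.09011·e^(−0.04·16.3)) = 0.9575
sugar = (2.9 − 0.9575)·4.0·15.6

121.2126 g


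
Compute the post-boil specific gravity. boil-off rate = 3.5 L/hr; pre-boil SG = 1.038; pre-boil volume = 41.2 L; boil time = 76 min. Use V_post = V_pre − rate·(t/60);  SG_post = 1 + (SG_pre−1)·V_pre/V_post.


V_post = 41.2 − 3.5·(76/60) = 36.7667
SG_post = 1 + (1.038 − 1)·41.2/36.7667

1.0426


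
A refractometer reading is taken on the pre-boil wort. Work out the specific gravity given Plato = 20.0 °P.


SG = 259/(259 − P)
SG = 259/(259 − 20.0)

1.0837


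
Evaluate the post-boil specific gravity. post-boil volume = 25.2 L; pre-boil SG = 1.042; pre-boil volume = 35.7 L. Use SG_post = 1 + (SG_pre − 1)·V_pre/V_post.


pts_pre = (1.042 − 1)·1000 = 42.0000
pts_post = 42.0000·35.7/25.2 = 59.5000
SG_post = 1 + 59.5000/1000

1.0595


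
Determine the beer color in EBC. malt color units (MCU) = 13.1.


SRM = 1.4922·MCU^0.6859;  EBC = SRM·1.97
SRM = 1.4922·13.1^0.6859 = 8.7129
EBC = 8.7129·1.97

17.1644 EBC


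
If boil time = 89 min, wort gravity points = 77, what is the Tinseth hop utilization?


U = 1.65·0.000125^(GP/1000) · (1 − e^(−0.04·t))/4.15
bigness = 1.65·0.000125^(77/1000) = 0.8259
boil_factor = (1 − e^(−0.04·89))/4.15 = 0.2341
U = 0.8259 · 0.2341

0.1934


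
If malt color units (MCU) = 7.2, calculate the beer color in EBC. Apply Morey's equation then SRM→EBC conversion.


SRM = 1.4922·MCU^0.6859;  EBC = SRM·1.97
SRM = 1.4922·7.2^0.6859 = 5.7792
EBC = 5.7792·1.97

11.3851 EBC


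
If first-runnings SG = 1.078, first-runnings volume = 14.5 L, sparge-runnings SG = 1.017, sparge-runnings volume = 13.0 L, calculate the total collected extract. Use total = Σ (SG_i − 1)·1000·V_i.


first = (1.078 − 1)·1000·14.5 = 1131.0000
sparge = (1.017 − 1)·1000·13.0 = 221.0000
total = 1131.0000 + 221.0000

1352.0000 gravity·L


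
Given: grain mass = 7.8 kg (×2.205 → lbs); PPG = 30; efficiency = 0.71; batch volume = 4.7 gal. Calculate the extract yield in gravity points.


points = lbs × PPG × eff / vol
lbs = 7.8 × 2.205 = 17.1990
points = 17.1990 × 30 × 0.71 / 4.7

77.9444 points


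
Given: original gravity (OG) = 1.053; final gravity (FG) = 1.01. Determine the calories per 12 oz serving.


ABW = (OG−FG)·131.25·0.79/FG;  °P = 259 − 259/SG (for OG→OE and FG→AE);  RE = 0.1808·OE + 0.8192·AE;  Cal = (6.9·ABW + 4·(RE−0.1))·FG·3.55
ABW = (1.053 − 1.01)·131.25·0.79/1.01 = 4.4144
OE = 259 − 259/1.053 = 13.0361 °P
AE = 259 − 259/1.01 = 2.5644 °P
RE = 0.1808·13.0361 + 0.8192·2.5644 = 4.4576 °P
Cal = (6.9·4.4144 + 4·(4.4576−0.1))·1.01·3.55

171.7098 kcal
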